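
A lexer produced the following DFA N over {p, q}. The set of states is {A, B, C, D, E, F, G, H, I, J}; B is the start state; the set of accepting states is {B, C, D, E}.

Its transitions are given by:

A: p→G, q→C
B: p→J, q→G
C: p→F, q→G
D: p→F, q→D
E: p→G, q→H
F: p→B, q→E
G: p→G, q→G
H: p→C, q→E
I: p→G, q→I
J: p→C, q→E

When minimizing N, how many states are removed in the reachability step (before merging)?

No path from B leads to A, D, I; the other 7 states are all reachable.

3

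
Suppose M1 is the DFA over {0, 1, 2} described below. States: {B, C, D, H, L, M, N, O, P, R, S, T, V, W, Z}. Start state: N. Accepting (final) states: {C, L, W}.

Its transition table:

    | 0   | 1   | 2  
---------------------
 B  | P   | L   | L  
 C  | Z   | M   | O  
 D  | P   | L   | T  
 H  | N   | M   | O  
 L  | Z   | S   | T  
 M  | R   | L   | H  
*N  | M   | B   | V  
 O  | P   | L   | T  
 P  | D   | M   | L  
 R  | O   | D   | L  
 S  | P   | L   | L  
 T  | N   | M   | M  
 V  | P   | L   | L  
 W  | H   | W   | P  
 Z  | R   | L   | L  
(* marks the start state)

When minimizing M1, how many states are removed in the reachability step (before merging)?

No path from N leads to C, W; the other 13 states are all reachable.

2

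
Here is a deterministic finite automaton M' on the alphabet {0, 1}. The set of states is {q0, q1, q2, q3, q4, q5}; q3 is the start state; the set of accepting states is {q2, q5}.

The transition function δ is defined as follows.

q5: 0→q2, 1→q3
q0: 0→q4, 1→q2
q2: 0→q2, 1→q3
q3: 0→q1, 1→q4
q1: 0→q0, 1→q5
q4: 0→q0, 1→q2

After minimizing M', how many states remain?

All states are reachable from the start state.
Start with accepting vs non-accepting: {q2,q5} | {q0,q1,q3,q4}.
Split {q0,q1,q3,q4} by δ(·,1) → {q0,q1,q4} and {q3}.
Stable partition: {q2,q5} | {q0,q1,q4} | {q3} — 3 equivalence classes.

3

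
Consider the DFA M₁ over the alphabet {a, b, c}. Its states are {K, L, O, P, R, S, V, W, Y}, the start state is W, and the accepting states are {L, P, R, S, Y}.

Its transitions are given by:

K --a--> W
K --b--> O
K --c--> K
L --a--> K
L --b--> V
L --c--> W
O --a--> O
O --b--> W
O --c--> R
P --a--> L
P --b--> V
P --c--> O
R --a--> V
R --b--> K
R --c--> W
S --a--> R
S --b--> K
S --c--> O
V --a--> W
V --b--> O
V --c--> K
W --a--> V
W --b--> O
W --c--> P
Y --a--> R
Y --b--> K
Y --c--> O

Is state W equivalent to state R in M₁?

First remove the unreachable states {S,Y}; 7 states remain.
Start with accepting vs non-accepting: {L,P,R} | {K,O,V,W}.
On input a, block {L,P,R} splits into {L,R} and {P}.
Refine {K,O,V,W} on symbol c: members go to different blocks, giving {K,V} and {W} and {O}.
No further refinement is possible. Final partition (5 blocks): {L,R} | {K,V} | {P} | {W} | {O}.
W and R end up in different blocks, so they are distinguishable. For instance, the string 'ε' is accepted from only R.

No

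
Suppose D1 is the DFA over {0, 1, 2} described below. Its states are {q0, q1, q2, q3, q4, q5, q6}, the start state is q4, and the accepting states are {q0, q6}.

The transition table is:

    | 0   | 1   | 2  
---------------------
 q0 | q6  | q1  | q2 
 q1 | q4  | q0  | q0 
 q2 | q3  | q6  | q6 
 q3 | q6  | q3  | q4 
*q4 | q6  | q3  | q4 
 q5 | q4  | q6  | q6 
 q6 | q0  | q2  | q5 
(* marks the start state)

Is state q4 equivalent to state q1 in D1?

No

P0 = {q0,q6} | {q1,q2,q3,q4,q5}.
Refine {q1,q2,q3,q4,q5} on symbol 0: members go to different blocks, giving {q1,q2,q5} and {q3,q4}.
Stable partition: {q0,q6} | {q1,q2,q5} | {q3,q4} — 3 equivalence classes.
q4 and q1 end up in different blocks, so they are distinguishable. For instance, the string '0' is accepted from only q4.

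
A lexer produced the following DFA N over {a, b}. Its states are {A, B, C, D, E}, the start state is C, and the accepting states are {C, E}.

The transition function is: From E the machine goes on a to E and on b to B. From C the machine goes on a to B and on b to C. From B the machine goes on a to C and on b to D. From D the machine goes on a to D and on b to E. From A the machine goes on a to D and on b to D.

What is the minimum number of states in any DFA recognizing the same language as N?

4

First remove the unreachable states {A}; 4 states remain.
Initial partition by acceptance: {C,E} | {B,D}.
On input a, block {C,E} splits into {C} and {E}.
On input a, block {B,D} splits into {B} and {D}.
No further refinement is possible. Final partition (4 blocks): {C} | {B} | {E} | {D}.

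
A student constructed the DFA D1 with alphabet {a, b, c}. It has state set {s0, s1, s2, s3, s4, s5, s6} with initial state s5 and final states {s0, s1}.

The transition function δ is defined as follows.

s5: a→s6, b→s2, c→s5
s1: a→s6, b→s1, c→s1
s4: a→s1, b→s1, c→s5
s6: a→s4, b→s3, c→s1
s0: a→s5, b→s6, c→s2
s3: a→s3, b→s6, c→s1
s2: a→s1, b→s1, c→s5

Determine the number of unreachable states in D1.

BFS from s5 reaches {s1, s2, s3, s4, s5, s6}; the 1 state(s) s0 are never visited.

1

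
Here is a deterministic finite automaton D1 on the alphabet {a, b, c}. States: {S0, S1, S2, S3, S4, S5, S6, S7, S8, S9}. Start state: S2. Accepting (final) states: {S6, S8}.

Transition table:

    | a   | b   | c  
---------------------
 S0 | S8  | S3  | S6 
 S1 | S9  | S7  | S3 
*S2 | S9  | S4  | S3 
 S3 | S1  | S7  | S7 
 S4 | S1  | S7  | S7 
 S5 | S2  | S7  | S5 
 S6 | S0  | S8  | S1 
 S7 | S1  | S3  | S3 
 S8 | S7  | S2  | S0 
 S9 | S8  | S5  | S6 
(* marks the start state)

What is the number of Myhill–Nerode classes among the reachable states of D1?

Every state is reachable, so we keep all 10.
Start with accepting vs non-accepting: {S6,S8} | {S0,S1,S2,S3,S4,S5,S7,S9}.
Split {S6,S8} by δ(·,b) → {S6} and {S8}.
Refine {S0,S1,S2,S3,S4,S5,S7,S9} on symbol a: members go to different blocks, giving {S1,S2,S3,S4,S5,S7} and {S0,S9}.
Split {S1,S2,S3,S4,S5,S7} by δ(·,a) → {S3,S4,S5,S7} and {S1,S2}.
No further refinement is possible. Final partition (5 blocks): {S6} | {S3,S4,S5,S7} | {S8} | {S0,S9} | {S1,S2}.

5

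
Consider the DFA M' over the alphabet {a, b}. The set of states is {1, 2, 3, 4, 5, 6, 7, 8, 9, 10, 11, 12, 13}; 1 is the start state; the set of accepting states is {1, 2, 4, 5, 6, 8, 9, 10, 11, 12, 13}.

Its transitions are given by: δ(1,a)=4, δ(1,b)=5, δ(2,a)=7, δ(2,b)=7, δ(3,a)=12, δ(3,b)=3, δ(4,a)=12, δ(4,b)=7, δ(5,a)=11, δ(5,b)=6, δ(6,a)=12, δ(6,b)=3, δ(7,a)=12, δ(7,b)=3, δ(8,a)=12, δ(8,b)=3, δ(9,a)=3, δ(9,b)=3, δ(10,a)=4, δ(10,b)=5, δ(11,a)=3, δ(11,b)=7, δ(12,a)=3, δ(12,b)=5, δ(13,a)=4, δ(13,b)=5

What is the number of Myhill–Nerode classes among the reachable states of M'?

6

States {2,8,9,10,13} cannot be reached from the start state, so discard them.
Start with accepting vs non-accepting: {1,4,5,6,11,12} | {3,7}.
On input a, block {1,4,5,6,11,12} splits into {1,4,5,6} and {11,12}.
On input a, block {1,4,5,6} splits into {4,5,6} and {1}.
Split {4,5,6} by δ(·,b) → {4,6} and {5}.
Refine {11,12} on symbol b: members go to different blocks, giving {11} and {12}.
The partition is now stable with 6 blocks: {4,6} | {3,7} | {11} | {1} | {5} | {12}.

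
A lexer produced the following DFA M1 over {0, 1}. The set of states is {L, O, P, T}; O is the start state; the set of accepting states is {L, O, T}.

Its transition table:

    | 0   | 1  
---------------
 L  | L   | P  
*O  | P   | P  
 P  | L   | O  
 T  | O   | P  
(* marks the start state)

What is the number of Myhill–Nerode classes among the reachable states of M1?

Reachable states from the start: {L,O,P}. Unreachable: {T} — drop them.
Start with accepting vs non-accepting: {L,O} | {P}.
Split {L,O} by δ(·,0) → {L} and {O}.
Stable partition: {L} | {P} | {O} — 3 equivalence classes.

3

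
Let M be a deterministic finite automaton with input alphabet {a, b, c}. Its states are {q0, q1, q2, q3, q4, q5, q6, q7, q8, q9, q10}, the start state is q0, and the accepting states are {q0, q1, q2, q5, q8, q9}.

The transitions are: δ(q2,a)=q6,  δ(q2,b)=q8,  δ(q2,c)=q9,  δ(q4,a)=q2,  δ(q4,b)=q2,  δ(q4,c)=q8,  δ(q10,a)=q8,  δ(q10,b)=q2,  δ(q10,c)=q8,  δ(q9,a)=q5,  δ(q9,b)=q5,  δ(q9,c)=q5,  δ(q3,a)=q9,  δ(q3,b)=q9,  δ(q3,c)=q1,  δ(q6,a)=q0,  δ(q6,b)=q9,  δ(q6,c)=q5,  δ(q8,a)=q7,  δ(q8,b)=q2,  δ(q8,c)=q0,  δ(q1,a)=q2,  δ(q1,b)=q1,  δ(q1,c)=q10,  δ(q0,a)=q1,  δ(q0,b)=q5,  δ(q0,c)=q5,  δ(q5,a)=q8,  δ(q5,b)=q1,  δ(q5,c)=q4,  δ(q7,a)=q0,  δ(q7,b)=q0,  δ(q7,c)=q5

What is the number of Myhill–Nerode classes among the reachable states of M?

Reachable states from the start: {q0,q1,q2,q4,q5,q6,q7,q8,q9,q10}. Unreachable: {q3} — drop them.
Start with accepting vs non-accepting: {q0,q1,q2,q5,q8,q9} | {q4,q6,q7,q10}.
Split {q0,q1,q2,q5,q8,q9} by δ(·,a) → {q0,q1,q5,q9} and {q2,q8}.
Refine {q0,q1,q5,q9} on symbol a: members go to different blocks, giving {q0,q9} and {q1,q5}.
Split {q4,q6,q7,q10} by δ(·,a) → {q4,q10} and {q6,q7}.
The partition is now stable with 5 blocks: {q0,q9} | {q4,q10} | {q2,q8} | {q1,q5} | {q6,q7}.

5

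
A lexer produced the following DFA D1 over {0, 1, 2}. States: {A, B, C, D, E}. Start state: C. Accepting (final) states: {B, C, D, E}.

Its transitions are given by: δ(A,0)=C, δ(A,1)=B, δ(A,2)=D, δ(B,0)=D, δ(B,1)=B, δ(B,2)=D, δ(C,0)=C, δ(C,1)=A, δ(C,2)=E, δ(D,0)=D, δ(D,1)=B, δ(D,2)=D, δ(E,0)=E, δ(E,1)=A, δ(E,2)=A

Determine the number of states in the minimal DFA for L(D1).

P0 = {B,C,D,E} | {A}.
Refine {B,C,D,E} on symbol 1: members go to different blocks, giving {B,D} and {C,E}.
Split {C,E} by δ(·,2) → {C} and {E}.
Stable partition: {B,D} | {A} | {C} | {E} — 4 equivalence classes.

4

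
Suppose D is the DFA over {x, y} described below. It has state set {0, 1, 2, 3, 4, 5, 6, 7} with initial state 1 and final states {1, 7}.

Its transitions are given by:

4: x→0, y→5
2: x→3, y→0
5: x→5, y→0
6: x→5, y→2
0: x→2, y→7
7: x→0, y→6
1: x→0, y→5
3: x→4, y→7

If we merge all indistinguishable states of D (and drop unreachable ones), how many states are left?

Start with accepting vs non-accepting: {1,7} | {0,2,3,4,5,6}.
On input y, block {0,2,3,4,5,6} splits into {2,4,5,6} and {0,3}.
Split {2,4,5,6} by δ(·,x) → {2,4} and {5,6}.
On input y, block {2,4} splits into {2} and {4}.
Split {0,3} by δ(·,x) → {0} and {3}.
On input y, block {5,6} splits into {5} and {6}.
Refine {1,7} on symbol y: members go to different blocks, giving {1} and {7}.
Stable partition: {1} | {2} | {0} | {5} | {4} | {3} | {6} | {7} — 8 equivalence classes.

8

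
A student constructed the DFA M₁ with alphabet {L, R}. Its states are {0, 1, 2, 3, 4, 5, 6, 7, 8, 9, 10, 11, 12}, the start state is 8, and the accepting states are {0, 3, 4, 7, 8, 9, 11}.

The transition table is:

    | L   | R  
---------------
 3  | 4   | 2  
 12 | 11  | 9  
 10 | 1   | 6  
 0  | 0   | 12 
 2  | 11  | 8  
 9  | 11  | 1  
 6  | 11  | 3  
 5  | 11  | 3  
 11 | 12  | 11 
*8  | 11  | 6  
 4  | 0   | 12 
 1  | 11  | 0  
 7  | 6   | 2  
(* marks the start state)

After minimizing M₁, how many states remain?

Reachable states from the start: {0,1,2,3,4,6,8,9,11,12}. Unreachable: {5,7,10} — drop them.
Start with accepting vs non-accepting: {0,3,4,8,9,11} | {1,2,6,12}.
On input L, block {0,3,4,8,9,11} splits into {0,3,4,8,9} and {11}.
Split {0,3,4,8,9} by δ(·,L) → {0,3,4} and {8,9}.
Refine {1,2,6,12} on symbol R: members go to different blocks, giving {1,6} and {2,12}.
No further refinement is possible. Final partition (5 blocks): {0,3,4} | {1,6} | {11} | {8,9} | {2,12}.

5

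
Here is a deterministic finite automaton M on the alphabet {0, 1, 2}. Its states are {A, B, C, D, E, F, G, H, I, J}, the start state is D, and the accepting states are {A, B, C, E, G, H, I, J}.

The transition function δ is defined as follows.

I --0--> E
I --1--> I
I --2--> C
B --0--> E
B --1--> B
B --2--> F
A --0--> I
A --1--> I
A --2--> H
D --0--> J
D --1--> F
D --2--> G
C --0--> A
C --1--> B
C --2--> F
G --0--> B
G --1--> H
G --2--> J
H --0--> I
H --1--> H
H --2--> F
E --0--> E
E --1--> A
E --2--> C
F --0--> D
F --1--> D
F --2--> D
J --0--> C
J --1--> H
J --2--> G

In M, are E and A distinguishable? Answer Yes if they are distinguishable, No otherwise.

No

All states are reachable from the start state.
Initial partition by acceptance: {A,B,C,E,G,H,I,J} | {D,F}.
Split {A,B,C,E,G,H,I,J} by δ(·,2) → {A,E,G,I,J} and {B,C,H}.
Refine {A,E,G,I,J} on symbol 0: members go to different blocks, giving {A,E,I} and {G,J}.
On input 0, block {D,F} splits into {D} and {F}.
The partition is now stable with 5 blocks: {A,E,I} | {D} | {B,C,H} | {G,J} | {F}.
E and A lie in the same block of the stable partition, so they are equivalent — no string distinguishes them.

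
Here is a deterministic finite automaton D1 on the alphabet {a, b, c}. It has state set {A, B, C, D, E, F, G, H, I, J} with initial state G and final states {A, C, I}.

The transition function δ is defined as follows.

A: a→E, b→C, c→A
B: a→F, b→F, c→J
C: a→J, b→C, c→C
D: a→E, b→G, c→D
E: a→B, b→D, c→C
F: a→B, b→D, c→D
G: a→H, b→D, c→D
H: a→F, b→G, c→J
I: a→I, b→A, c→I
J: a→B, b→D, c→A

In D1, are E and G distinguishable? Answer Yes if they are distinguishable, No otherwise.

Reachable states from the start: {A,B,C,D,E,F,G,H,J}. Unreachable: {I} — drop them.
P0 = {A,C} | {B,D,E,F,G,H,J}.
Split {B,D,E,F,G,H,J} by δ(·,c) → {B,D,F,G,H} and {E,J}.
On input a, block {B,D,F,G,H} splits into {B,F,G,H} and {D}.
On input b, block {B,F,G,H} splits into {B,H} and {F,G}.
No further refinement is possible. Final partition (5 blocks): {A,C} | {B,H} | {E,J} | {D} | {F,G}.
E and G end up in different blocks, so they are distinguishable. For instance, the string 'c' is accepted from only E.

Yes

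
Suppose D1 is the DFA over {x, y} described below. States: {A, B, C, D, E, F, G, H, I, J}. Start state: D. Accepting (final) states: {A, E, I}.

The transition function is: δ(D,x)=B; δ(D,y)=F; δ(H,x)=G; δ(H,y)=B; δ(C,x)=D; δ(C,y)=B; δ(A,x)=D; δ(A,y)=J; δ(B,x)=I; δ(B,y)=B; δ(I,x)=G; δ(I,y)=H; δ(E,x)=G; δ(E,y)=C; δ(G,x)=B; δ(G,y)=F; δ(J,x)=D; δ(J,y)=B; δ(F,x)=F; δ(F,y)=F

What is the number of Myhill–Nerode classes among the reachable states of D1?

Reachable states from the start: {B,D,F,G,H,I}. Unreachable: {A,C,E,J} — drop them.
Start with accepting vs non-accepting: {I} | {B,D,F,G,H}.
Refine {B,D,F,G,H} on symbol x: members go to different blocks, giving {D,F,G,H} and {B}.
On input x, block {D,F,G,H} splits into {D,G} and {F,H}.
Split {F,H} by δ(·,x) → {F} and {H}.
No further refinement is possible. Final partition (5 blocks): {I} | {D,G} | {B} | {F} | {H}.

5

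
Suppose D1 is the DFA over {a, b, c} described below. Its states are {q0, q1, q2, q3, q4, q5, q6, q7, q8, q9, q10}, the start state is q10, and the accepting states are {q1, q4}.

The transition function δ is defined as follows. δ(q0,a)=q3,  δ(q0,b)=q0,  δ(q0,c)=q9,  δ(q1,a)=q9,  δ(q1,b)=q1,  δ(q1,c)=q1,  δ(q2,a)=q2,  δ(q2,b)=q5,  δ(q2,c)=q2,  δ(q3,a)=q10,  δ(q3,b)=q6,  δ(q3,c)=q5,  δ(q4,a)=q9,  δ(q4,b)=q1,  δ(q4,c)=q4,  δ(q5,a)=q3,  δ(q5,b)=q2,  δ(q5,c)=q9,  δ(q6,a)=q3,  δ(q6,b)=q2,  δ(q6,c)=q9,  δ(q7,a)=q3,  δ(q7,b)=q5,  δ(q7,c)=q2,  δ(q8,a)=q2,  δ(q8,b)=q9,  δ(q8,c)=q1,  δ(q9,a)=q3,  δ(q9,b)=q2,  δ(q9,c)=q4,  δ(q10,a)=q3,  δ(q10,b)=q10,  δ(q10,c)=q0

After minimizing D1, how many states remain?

7

First remove the unreachable states {q7,q8}; 9 states remain.
Start with accepting vs non-accepting: {q1,q4} | {q0,q2,q3,q5,q6,q9,q10}.
Split {q0,q2,q3,q5,q6,q9,q10} by δ(·,c) → {q0,q2,q3,q5,q6,q10} and {q9}.
On input c, block {q0,q2,q3,q5,q6,q10} splits into {q0,q5,q6} and {q2,q3,q10}.
Refine {q0,q5,q6} on symbol b: members go to different blocks, giving {q5,q6} and {q0}.
Split {q2,q3,q10} by δ(·,b) → {q2,q3} and {q10}.
Refine {q2,q3} on symbol a: members go to different blocks, giving {q2} and {q3}.
The partition is now stable with 7 blocks: {q1,q4} | {q5,q6} | {q9} | {q2} | {q0} | {q10} | {q3}.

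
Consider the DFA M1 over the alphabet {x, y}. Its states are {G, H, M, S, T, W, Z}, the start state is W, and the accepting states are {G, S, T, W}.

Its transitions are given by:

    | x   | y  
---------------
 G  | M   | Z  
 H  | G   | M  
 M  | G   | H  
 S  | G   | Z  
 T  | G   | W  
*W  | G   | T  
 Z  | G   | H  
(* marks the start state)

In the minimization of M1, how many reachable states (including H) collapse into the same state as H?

3

States {S} cannot be reached from the start state, so discard them.
Start with accepting vs non-accepting: {G,T,W} | {H,M,Z}.
Refine {G,T,W} on symbol x: members go to different blocks, giving {T,W} and {G}.
No further refinement is possible. Final partition (3 blocks): {T,W} | {H,M,Z} | {G}.
The equivalence class containing H is {H,M,Z}, of size 3.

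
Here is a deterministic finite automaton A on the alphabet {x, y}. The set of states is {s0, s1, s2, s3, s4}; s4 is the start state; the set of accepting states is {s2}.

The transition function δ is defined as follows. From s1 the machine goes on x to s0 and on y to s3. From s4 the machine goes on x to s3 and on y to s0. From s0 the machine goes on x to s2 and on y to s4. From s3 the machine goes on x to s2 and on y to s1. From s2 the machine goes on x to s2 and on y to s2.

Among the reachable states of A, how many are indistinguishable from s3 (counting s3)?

All states are reachable from the start state.
Start with accepting vs non-accepting: {s2} | {s0,s1,s3,s4}.
On input x, block {s0,s1,s3,s4} splits into {s0,s3} and {s1,s4}.
Stable partition: {s2} | {s0,s3} | {s1,s4} — 3 equivalence classes.
The equivalence class containing s3 is {s0,s3}, of size 2.

2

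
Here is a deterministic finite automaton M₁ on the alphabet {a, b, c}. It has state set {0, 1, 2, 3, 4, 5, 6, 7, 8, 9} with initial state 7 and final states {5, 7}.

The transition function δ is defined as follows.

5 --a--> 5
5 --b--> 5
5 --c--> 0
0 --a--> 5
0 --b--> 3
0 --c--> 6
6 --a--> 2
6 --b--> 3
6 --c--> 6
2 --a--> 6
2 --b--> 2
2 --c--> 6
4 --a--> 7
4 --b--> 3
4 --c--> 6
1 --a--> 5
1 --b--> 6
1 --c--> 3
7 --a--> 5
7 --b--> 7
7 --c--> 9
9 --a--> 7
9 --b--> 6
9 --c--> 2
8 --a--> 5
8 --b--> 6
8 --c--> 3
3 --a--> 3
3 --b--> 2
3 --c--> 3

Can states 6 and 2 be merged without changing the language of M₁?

First remove the unreachable states {1,4,8}; 7 states remain.
P0 = {5,7} | {0,2,3,6,9}.
Split {0,2,3,6,9} by δ(·,a) → {2,3,6} and {0,9}.
Stable partition: {5,7} | {2,3,6} | {0,9} — 3 equivalence classes.
6 and 2 lie in the same block of the stable partition, so they are equivalent — no string distinguishes them.

Yes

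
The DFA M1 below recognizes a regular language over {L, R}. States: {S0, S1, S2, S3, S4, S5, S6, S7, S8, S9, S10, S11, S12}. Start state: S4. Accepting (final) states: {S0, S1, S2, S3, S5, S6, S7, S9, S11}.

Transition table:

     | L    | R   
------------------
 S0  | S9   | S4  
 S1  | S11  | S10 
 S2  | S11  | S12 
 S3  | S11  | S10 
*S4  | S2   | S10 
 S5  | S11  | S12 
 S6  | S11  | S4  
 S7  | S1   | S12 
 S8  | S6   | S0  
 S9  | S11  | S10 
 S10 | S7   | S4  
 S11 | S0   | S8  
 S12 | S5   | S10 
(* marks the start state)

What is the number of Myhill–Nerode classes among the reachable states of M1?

7

Reachable states from the start: {S0,S1,S2,S4,S5,S6,S7,S8,S9,S10,S11,S12}. Unreachable: {S3} — drop them.
Start with accepting vs non-accepting: {S0,S1,S2,S5,S6,S7,S9,S11} | {S4,S8,S10,S12}.
On input R, block {S4,S8,S10,S12} splits into {S4,S10,S12} and {S8}.
On input R, block {S0,S1,S2,S5,S6,S7,S9,S11} splits into {S0,S1,S2,S5,S6,S7,S9} and {S11}.
Split {S0,S1,S2,S5,S6,S7,S9} by δ(·,L) → {S1,S2,S5,S6,S9} and {S0,S7}.
Split {S4,S10,S12} by δ(·,L) → {S4,S12} and {S10}.
Split {S1,S2,S5,S6,S9} by δ(·,R) → {S2,S5,S6} and {S1,S9}.
Stable partition: {S2,S5,S6} | {S4,S12} | {S8} | {S11} | {S0,S7} | {S10} | {S1,S9} — 7 equivalence classes.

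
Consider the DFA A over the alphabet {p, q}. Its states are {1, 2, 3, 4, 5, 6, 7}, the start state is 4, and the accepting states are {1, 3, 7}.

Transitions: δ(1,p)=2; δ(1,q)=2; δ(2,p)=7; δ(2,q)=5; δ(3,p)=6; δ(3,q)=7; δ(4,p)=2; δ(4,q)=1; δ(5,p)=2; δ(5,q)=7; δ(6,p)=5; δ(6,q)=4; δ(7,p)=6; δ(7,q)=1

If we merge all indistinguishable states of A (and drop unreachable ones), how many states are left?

First remove the unreachable states {3}; 6 states remain.
P0 = {1,7} | {2,4,5,6}.
Refine {1,7} on symbol q: members go to different blocks, giving {1} and {7}.
On input p, block {2,4,5,6} splits into {4,5,6} and {2}.
Split {4,5,6} by δ(·,p) → {4,5} and {6}.
Refine {4,5} on symbol q: members go to different blocks, giving {4} and {5}.
No further refinement is possible. Final partition (6 blocks): {1} | {4} | {7} | {2} | {6} | {5}.

6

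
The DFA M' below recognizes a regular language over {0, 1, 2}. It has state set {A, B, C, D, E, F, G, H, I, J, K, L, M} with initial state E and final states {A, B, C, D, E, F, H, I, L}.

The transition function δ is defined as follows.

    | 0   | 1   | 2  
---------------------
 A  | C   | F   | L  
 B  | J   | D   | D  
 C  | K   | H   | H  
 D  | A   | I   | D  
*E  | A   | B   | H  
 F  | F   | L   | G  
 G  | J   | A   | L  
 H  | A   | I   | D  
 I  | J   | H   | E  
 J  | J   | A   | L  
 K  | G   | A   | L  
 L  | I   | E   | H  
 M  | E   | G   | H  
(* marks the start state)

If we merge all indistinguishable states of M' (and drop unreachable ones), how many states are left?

6

States {M} cannot be reached from the start state, so discard them.
P0 = {A,B,C,D,E,F,H,I,L} | {G,J,K}.
On input 0, block {A,B,C,D,E,F,H,I,L} splits into {A,D,E,F,H,L} and {B,C,I}.
On input 0, block {A,D,E,F,H,L} splits into {D,E,F,H} and {A,L}.
On input 0, block {D,E,F,H} splits into {D,E,H} and {F}.
Refine {A,L} on symbol 1: members go to different blocks, giving {A} and {L}.
Stable partition: {D,E,H} | {G,J,K} | {B,C,I} | {A} | {F} | {L} — 6 equivalence classes.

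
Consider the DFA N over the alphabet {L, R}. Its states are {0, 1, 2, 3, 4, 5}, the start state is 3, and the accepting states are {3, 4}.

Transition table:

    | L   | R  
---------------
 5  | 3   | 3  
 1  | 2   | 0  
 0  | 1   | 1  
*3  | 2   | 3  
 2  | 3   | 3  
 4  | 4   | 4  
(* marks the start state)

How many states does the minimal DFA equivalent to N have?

First remove the unreachable states {0,1,4,5}; 2 states remain.
Start with accepting vs non-accepting: {3} | {2}.
The partition is now stable with 2 blocks: {3} | {2}.

2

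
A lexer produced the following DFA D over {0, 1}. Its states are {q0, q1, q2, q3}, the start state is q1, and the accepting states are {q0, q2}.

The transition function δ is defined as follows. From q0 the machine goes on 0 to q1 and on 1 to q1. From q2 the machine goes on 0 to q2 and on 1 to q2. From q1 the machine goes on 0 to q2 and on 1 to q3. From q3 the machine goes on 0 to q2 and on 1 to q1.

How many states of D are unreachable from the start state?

BFS from q1 reaches {q1, q2, q3}; the 1 state(s) q0 are never visited.

1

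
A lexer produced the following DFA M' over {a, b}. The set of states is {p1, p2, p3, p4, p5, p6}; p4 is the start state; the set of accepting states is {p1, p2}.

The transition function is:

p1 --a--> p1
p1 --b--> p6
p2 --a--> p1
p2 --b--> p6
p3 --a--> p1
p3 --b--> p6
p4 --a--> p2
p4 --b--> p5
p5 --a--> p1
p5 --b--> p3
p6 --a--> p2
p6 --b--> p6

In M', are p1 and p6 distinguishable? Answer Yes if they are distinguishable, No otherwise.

Yes

Every state is reachable, so we keep all 6.
P0 = {p1,p2} | {p3,p4,p5,p6}.
No further refinement is possible. Final partition (2 blocks): {p1,p2} | {p3,p4,p5,p6}.
p1 and p6 end up in different blocks, so they are distinguishable. For instance, the string 'ε' is accepted from only p1.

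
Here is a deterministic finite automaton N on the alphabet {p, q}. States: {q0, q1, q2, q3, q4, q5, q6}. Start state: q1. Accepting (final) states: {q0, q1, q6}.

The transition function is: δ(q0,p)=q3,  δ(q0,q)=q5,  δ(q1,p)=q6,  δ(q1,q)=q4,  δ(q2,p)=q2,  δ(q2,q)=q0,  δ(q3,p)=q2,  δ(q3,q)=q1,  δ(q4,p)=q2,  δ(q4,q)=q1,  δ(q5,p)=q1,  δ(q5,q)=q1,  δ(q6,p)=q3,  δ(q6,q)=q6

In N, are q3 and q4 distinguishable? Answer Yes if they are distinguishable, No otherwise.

P0 = {q0,q1,q6} | {q2,q3,q4,q5}.
Refine {q0,q1,q6} on symbol p: members go to different blocks, giving {q0,q6} and {q1}.
Refine {q0,q6} on symbol q: members go to different blocks, giving {q0} and {q6}.
Split {q2,q3,q4,q5} by δ(·,p) → {q2,q3,q4} and {q5}.
On input q, block {q2,q3,q4} splits into {q3,q4} and {q2}.
The partition is now stable with 6 blocks: {q0} | {q3,q4} | {q1} | {q6} | {q5} | {q2}.
q3 and q4 lie in the same block of the stable partition, so they are equivalent — no string distinguishes them.

No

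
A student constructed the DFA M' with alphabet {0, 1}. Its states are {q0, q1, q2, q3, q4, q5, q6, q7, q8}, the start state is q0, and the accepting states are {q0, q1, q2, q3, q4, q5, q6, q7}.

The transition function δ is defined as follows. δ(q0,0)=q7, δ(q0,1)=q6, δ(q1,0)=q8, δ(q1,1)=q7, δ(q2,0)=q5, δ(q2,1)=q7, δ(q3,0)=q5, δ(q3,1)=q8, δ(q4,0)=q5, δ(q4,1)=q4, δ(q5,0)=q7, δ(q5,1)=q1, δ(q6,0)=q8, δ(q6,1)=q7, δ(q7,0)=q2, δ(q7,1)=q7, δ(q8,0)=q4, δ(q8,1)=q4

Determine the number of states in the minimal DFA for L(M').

First remove the unreachable states {q3}; 8 states remain.
P0 = {q0,q1,q2,q4,q5,q6,q7} | {q8}.
Split {q0,q1,q2,q4,q5,q6,q7} by δ(·,0) → {q0,q2,q4,q5,q7} and {q1,q6}.
Refine {q0,q2,q4,q5,q7} on symbol 1: members go to different blocks, giving {q2,q4,q7} and {q0,q5}.
Split {q2,q4,q7} by δ(·,0) → {q2,q4} and {q7}.
Split {q2,q4} by δ(·,1) → {q2} and {q4}.
Stable partition: {q2} | {q8} | {q1,q6} | {q0,q5} | {q7} | {q4} — 6 equivalence classes.

6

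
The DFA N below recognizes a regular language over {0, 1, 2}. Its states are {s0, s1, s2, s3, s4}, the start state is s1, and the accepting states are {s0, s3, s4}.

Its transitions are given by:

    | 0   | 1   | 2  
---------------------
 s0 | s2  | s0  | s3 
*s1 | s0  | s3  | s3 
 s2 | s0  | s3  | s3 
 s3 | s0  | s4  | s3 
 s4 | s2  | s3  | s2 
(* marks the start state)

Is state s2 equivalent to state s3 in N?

All states are reachable from the start state.
Initial partition by acceptance: {s0,s3,s4} | {s1,s2}.
Split {s0,s3,s4} by δ(·,0) → {s0,s4} and {s3}.
Split {s0,s4} by δ(·,1) → {s0} and {s4}.
Stable partition: {s0} | {s1,s2} | {s3} | {s4} — 4 equivalence classes.
s2 and s3 end up in different blocks, so they are distinguishable. For instance, the string 'ε' is accepted from only s3.

No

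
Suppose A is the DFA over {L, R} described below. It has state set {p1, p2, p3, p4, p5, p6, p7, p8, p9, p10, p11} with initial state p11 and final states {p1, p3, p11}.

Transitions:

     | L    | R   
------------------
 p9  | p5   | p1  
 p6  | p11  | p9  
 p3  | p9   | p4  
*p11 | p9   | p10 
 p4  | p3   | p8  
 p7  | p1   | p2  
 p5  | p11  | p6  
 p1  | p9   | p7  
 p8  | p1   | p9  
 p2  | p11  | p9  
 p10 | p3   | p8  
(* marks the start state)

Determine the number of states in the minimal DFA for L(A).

4

All states are reachable from the start state.
Start with accepting vs non-accepting: {p1,p3,p11} | {p2,p4,p5,p6,p7,p8,p9,p10}.
On input L, block {p2,p4,p5,p6,p7,p8,p9,p10} splits into {p2,p4,p5,p6,p7,p8,p10} and {p9}.
Split {p2,p4,p5,p6,p7,p8,p10} by δ(·,R) → {p4,p5,p7,p10} and {p2,p6,p8}.
No further refinement is possible. Final partition (4 blocks): {p1,p3,p11} | {p4,p5,p7,p10} | {p9} | {p2,p6,p8}.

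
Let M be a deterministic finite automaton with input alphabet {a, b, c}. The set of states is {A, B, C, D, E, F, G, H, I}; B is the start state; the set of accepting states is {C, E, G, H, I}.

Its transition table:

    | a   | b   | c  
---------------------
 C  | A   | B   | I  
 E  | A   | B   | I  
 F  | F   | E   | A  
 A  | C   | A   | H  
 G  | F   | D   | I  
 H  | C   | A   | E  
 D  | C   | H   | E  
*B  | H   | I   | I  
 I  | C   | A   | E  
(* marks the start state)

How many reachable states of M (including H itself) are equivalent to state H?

2

Reachable states from the start: {A,B,C,E,H,I}. Unreachable: {D,F,G} — drop them.
Initial partition by acceptance: {C,E,H,I} | {A,B}.
Refine {C,E,H,I} on symbol a: members go to different blocks, giving {C,E} and {H,I}.
On input a, block {A,B} splits into {A} and {B}.
The partition is now stable with 4 blocks: {C,E} | {A} | {H,I} | {B}.
The equivalence class containing H is {H,I}, of size 2.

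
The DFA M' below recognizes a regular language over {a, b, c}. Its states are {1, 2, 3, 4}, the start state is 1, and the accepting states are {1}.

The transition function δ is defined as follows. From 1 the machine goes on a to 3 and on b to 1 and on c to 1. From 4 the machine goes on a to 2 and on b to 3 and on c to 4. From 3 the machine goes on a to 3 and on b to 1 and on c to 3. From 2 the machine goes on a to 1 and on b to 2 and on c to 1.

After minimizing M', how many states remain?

2

Reachable states from the start: {1,3}. Unreachable: {2,4} — drop them.
Initial partition by acceptance: {1} | {3}.
Stable partition: {1} | {3} — 2 equivalence classes.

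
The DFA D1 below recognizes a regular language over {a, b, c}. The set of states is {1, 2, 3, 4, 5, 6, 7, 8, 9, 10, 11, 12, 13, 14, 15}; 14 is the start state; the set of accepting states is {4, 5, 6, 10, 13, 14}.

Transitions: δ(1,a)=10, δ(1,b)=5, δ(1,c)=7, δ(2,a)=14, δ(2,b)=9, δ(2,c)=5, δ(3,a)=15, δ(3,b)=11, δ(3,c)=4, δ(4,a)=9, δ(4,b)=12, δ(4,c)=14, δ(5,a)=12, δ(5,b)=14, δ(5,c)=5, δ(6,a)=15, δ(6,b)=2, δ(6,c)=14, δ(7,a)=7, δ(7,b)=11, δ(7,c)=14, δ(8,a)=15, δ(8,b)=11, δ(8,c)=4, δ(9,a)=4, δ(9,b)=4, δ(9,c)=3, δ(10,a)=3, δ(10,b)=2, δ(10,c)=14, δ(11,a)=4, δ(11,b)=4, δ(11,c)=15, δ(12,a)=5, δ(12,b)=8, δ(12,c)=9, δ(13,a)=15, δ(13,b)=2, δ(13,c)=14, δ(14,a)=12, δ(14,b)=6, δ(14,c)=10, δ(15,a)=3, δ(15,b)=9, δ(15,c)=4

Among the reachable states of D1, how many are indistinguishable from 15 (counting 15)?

3

States {1,7,13} cannot be reached from the start state, so discard them.
P0 = {4,5,6,10,14} | {2,3,8,9,11,12,15}.
On input b, block {4,5,6,10,14} splits into {4,6,10} and {5,14}.
Refine {2,3,8,9,11,12,15} on symbol a: members go to different blocks, giving {3,8,15} and {2,12} and {9,11}.
Split {4,6,10} by δ(·,a) → {6,10} and {4}.
Split {5,14} by δ(·,b) → {5} and {14}.
Split {2,12} by δ(·,a) → {2} and {12}.
Stable partition: {6,10} | {3,8,15} | {5} | {2} | {9,11} | {4} | {14} | {12} — 8 equivalence classes.
State 15 belongs to the block {3,8,15}, which has 3 states.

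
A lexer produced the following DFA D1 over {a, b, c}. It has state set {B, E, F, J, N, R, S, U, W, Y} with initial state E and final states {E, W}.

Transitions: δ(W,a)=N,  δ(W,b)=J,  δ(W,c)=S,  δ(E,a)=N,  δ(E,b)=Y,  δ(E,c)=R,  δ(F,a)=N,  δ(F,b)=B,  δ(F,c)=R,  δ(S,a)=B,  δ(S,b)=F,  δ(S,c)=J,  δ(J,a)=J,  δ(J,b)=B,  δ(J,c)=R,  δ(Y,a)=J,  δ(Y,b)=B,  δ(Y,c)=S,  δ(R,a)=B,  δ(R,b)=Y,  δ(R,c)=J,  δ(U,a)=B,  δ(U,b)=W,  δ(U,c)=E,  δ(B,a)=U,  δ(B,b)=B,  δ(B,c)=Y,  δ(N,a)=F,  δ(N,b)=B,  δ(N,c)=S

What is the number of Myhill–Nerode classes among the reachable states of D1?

5

All states are reachable from the start state.
Start with accepting vs non-accepting: {E,W} | {B,F,J,N,R,S,U,Y}.
On input b, block {B,F,J,N,R,S,U,Y} splits into {B,F,J,N,R,S,Y} and {U}.
Refine {B,F,J,N,R,S,Y} on symbol a: members go to different blocks, giving {F,J,N,R,S,Y} and {B}.
Refine {F,J,N,R,S,Y} on symbol a: members go to different blocks, giving {F,J,N,Y} and {R,S}.
The partition is now stable with 5 blocks: {E,W} | {F,J,N,Y} | {U} | {B} | {R,S}.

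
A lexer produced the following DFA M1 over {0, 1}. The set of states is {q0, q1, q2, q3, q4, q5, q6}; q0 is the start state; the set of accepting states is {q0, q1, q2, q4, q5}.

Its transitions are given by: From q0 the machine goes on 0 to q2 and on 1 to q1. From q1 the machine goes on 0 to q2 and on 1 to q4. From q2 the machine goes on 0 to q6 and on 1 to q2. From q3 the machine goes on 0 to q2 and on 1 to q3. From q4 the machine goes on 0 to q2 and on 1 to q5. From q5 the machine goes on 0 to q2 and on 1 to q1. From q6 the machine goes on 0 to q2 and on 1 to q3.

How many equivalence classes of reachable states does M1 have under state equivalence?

Every state is reachable, so we keep all 7.
Start with accepting vs non-accepting: {q0,q1,q2,q4,q5} | {q3,q6}.
Refine {q0,q1,q2,q4,q5} on symbol 0: members go to different blocks, giving {q0,q1,q4,q5} and {q2}.
The partition is now stable with 3 blocks: {q0,q1,q4,q5} | {q3,q6} | {q2}.

3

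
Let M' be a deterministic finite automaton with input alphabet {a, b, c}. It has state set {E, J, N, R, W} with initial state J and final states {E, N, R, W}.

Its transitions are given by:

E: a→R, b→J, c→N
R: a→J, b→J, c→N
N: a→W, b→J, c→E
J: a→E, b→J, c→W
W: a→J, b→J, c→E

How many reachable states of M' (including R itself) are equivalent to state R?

Initial partition by acceptance: {E,N,R,W} | {J}.
Refine {E,N,R,W} on symbol a: members go to different blocks, giving {E,N} and {R,W}.
No further refinement is possible. Final partition (3 blocks): {E,N} | {J} | {R,W}.
The equivalence class containing R is {R,W}, of size 2.

2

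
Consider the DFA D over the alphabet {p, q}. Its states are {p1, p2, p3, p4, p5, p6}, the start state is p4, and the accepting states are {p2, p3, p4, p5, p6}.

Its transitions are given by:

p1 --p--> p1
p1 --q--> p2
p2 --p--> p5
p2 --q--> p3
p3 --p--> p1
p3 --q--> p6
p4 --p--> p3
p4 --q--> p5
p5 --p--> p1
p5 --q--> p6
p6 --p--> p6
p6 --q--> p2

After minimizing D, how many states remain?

4

Initial partition by acceptance: {p2,p3,p4,p5,p6} | {p1}.
Refine {p2,p3,p4,p5,p6} on symbol p: members go to different blocks, giving {p2,p4,p6} and {p3,p5}.
On input p, block {p2,p4,p6} splits into {p2,p4} and {p6}.
Stable partition: {p2,p4} | {p1} | {p3,p5} | {p6} — 4 equivalence classes.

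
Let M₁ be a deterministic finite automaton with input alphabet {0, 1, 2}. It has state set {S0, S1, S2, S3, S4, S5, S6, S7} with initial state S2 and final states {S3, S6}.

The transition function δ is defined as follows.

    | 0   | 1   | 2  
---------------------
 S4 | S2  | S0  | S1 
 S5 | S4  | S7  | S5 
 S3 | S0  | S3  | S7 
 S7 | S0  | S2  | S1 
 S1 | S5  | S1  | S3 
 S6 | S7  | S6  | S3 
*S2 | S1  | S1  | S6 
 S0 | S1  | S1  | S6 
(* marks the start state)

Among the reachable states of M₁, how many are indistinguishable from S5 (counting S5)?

1

Every state is reachable, so we keep all 8.
Initial partition by acceptance: {S3,S6} | {S0,S1,S2,S4,S5,S7}.
Refine {S3,S6} on symbol 2: members go to different blocks, giving {S3} and {S6}.
Split {S0,S1,S2,S4,S5,S7} by δ(·,2) → {S4,S5,S7} and {S0,S2} and {S1}.
On input 0, block {S4,S5,S7} splits into {S4,S7} and {S5}.
No further refinement is possible. Final partition (6 blocks): {S3} | {S4,S7} | {S6} | {S0,S2} | {S1} | {S5}.
The equivalence class containing S5 is {S5}, of size 1.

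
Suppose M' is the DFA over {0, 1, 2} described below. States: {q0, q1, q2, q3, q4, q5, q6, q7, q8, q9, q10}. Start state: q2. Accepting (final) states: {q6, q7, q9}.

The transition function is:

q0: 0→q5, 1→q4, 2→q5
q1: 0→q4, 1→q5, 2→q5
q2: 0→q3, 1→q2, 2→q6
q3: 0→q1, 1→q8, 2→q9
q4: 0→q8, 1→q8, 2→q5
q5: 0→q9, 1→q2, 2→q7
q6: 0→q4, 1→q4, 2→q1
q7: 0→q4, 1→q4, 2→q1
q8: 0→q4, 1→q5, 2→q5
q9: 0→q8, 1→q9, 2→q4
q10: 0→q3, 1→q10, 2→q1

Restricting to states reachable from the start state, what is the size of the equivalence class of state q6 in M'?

2

Reachable states from the start: {q1,q2,q3,q4,q5,q6,q7,q8,q9}. Unreachable: {q0,q10} — drop them.
P0 = {q6,q7,q9} | {q1,q2,q3,q4,q5,q8}.
Split {q6,q7,q9} by δ(·,1) → {q6,q7} and {q9}.
Split {q1,q2,q3,q4,q5,q8} by δ(·,0) → {q1,q2,q3,q4,q8} and {q5}.
Refine {q1,q2,q3,q4,q8} on symbol 1: members go to different blocks, giving {q2,q3,q4} and {q1,q8}.
On input 0, block {q2,q3,q4} splits into {q3,q4} and {q2}.
On input 2, block {q3,q4} splits into {q3} and {q4}.
Stable partition: {q6,q7} | {q3} | {q9} | {q5} | {q1,q8} | {q2} | {q4} — 7 equivalence classes.
The equivalence class containing q6 is {q6,q7}, of size 2.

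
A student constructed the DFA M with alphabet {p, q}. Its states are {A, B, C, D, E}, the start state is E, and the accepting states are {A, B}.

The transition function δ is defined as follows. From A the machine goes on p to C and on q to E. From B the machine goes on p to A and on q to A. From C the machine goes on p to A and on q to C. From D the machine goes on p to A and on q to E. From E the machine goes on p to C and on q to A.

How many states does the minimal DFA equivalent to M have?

Reachable states from the start: {A,C,E}. Unreachable: {B,D} — drop them.
Start with accepting vs non-accepting: {A} | {C,E}.
Refine {C,E} on symbol p: members go to different blocks, giving {C} and {E}.
Stable partition: {A} | {C} | {E} — 3 equivalence classes.

3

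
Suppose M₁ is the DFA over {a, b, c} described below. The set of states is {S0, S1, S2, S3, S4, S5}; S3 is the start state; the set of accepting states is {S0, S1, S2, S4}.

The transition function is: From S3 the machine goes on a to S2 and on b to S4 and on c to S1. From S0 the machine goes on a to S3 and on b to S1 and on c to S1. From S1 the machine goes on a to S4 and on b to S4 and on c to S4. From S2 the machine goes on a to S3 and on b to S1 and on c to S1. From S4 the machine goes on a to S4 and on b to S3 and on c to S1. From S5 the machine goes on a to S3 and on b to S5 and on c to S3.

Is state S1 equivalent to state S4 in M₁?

States {S0,S5} cannot be reached from the start state, so discard them.
P0 = {S1,S2,S4} | {S3}.
Refine {S1,S2,S4} on symbol a: members go to different blocks, giving {S1,S4} and {S2}.
Split {S1,S4} by δ(·,b) → {S1} and {S4}.
Stable partition: {S1} | {S3} | {S2} | {S4} — 4 equivalence classes.
S1 and S4 end up in different blocks, so they are distinguishable. For instance, the string 'b' is accepted from only S1.

No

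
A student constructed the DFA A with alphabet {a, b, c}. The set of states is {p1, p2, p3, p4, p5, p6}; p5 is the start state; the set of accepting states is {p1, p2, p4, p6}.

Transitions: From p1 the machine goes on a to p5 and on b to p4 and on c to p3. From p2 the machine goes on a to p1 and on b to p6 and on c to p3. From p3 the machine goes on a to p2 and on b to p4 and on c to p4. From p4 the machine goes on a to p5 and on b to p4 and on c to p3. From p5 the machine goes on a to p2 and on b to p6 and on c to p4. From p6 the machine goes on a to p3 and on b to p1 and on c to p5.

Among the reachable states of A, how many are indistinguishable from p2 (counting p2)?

1

P0 = {p1,p2,p4,p6} | {p3,p5}.
Refine {p1,p2,p4,p6} on symbol a: members go to different blocks, giving {p1,p4,p6} and {p2}.
Stable partition: {p1,p4,p6} | {p3,p5} | {p2} — 3 equivalence classes.
The equivalence class containing p2 is {p2}, of size 1.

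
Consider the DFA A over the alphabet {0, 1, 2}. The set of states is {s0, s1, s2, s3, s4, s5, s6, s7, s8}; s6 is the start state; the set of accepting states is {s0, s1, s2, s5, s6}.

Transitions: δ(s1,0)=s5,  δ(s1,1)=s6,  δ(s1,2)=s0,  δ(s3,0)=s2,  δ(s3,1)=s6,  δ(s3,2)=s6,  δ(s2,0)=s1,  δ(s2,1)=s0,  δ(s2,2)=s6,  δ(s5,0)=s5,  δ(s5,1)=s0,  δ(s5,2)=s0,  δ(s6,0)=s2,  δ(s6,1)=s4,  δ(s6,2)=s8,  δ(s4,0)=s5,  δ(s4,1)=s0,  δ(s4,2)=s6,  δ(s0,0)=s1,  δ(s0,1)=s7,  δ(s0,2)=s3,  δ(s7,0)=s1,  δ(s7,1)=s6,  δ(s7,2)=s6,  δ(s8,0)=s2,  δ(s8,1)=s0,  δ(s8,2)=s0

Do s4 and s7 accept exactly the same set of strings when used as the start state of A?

P0 = {s0,s1,s2,s5,s6} | {s3,s4,s7,s8}.
Split {s0,s1,s2,s5,s6} by δ(·,1) → {s1,s2,s5} and {s0,s6}.
Stable partition: {s1,s2,s5} | {s3,s4,s7,s8} | {s0,s6} — 3 equivalence classes.
s4 and s7 lie in the same block of the stable partition, so they are equivalent — no string distinguishes them.

Yes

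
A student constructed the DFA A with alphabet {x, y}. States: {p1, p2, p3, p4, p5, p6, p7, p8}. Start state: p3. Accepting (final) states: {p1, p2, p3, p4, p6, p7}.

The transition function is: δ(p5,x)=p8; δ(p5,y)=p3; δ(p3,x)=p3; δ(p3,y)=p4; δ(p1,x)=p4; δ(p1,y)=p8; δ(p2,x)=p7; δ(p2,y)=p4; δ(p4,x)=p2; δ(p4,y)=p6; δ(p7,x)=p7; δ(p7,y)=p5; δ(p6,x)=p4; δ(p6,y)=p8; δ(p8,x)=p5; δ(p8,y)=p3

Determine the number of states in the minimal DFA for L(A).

6

States {p1} cannot be reached from the start state, so discard them.
Initial partition by acceptance: {p2,p3,p4,p6,p7} | {p5,p8}.
On input y, block {p2,p3,p4,p6,p7} splits into {p2,p3,p4} and {p6,p7}.
Refine {p2,p3,p4} on symbol x: members go to different blocks, giving {p3,p4} and {p2}.
On input x, block {p3,p4} splits into {p3} and {p4}.
On input x, block {p6,p7} splits into {p6} and {p7}.
No further refinement is possible. Final partition (6 blocks): {p3} | {p5,p8} | {p6} | {p2} | {p4} | {p7}.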